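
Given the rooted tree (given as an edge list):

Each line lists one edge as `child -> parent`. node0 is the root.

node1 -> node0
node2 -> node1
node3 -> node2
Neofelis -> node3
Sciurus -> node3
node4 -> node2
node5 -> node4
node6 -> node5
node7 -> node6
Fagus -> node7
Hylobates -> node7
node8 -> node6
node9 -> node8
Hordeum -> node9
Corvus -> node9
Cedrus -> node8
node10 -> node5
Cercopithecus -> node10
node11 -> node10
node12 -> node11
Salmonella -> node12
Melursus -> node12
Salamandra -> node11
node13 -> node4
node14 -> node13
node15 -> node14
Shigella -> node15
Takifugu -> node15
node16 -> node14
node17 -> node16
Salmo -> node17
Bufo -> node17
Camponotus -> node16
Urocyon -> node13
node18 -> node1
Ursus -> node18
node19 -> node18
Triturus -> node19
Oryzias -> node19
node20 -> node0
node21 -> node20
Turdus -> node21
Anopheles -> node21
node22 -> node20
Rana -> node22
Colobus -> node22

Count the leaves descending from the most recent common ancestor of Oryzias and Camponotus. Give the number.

20

The MRCA of Oryzias and Camponotus is the node subtending (((Neofelis,Sciurus),((((Fagus,Hylobates),((Hordeum,Corvus),Cedrus)),(Cercopithecus,((Salmonella,Melursus),Salamandra))),(((Shigella,Takifugu),((Salmo,Bufo),Camponotus)),Urocyon))),(Ursus,(Triturus,Oryzias))).
That clade contains 20 terminal taxa: Bufo, Camponotus, Cedrus, Cercopithecus, Corvus, Fagus, Hordeum, Hylobates, Melursus, Neofelis, Oryzias, Salamandra, Salmo, Salmonella, Sciurus, Shigella, Takifugu, Triturus, Urocyon, Ursus.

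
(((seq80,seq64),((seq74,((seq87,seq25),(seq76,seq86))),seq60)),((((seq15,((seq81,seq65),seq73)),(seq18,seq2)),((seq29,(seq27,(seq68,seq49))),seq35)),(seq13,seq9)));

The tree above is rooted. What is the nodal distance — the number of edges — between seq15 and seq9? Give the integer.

The MRCA of seq15 and seq9 is the node subtending ((((seq15,((seq81,seq65),seq73)),(seq18,seq2)),((seq29,(seq27,(seq68,seq49))),seq35)),(seq13,seq9)).
From seq15 up to that node: 4 branches. From seq9 up to the same node: 2 branches. Total: 4 + 2 = 6.

6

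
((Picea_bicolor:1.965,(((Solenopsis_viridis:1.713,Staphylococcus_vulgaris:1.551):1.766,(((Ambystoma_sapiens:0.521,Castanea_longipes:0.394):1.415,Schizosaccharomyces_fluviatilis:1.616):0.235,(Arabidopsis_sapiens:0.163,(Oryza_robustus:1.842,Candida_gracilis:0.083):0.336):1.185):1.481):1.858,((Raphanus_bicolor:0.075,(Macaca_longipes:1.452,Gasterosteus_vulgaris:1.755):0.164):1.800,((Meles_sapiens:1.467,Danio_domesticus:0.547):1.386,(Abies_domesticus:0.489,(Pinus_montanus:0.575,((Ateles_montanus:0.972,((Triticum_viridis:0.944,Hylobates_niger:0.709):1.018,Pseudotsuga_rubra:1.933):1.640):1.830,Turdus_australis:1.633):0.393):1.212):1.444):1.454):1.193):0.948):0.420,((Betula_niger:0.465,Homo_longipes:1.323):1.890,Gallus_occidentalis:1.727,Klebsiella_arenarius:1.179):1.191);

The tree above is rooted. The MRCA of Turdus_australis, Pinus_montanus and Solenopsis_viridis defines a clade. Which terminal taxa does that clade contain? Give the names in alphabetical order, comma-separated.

Abies_domesticus, Ambystoma_sapiens, Arabidopsis_sapiens, Ateles_montanus, Candida_gracilis, Castanea_longipes, Danio_domesticus, Gasterosteus_vulgaris, Hylobates_niger, Macaca_longipes, Meles_sapiens, Oryza_robustus, Pinus_montanus, Pseudotsuga_rubra, Raphanus_bicolor, Schizosaccharomyces_fluviatilis, Solenopsis_viridis, Staphylococcus_vulgaris, Triticum_viridis, Turdus_australis

Tracing Turdus_australis: it sits inside ((Ateles_montanus,((Triticum_viridis,Hylobates_niger),Pseudotsuga_rubra)),Turdus_australis).
Tracing Pinus_montanus: it sits inside (Pinus_montanus,((Ateles_montanus,((Triticum_viridis,Hylobates_niger),Pseudotsuga_rubra)),Turdus_australis)).
Tracing Solenopsis_viridis: it sits inside (Solenopsis_viridis,Staphylococcus_vulgaris).
The smallest clade enclosing all 3 is (((Solenopsis_viridis,Staphylococcus_vulgaris),(((Ambystoma_sapiens,Castanea_longipes),Schizosaccharomyces_fluviatilis),(Arabidopsis_sapiens,(Oryza_robustus,Candida_gracilis)))),((Raphanus_bicolor,(Macaca_longipes,Gasterosteus_vulgaris)),((Meles_sapiens,Danio_domesticus),(Abies_domesticus,(Pinus_montanus,((Ateles_montanus,((Triticum_viridis,Hylobates_niger),Pseudotsuga_rubra)),Turdus_australis)))))); the answer is its 20 terminal taxa in alphabetical order.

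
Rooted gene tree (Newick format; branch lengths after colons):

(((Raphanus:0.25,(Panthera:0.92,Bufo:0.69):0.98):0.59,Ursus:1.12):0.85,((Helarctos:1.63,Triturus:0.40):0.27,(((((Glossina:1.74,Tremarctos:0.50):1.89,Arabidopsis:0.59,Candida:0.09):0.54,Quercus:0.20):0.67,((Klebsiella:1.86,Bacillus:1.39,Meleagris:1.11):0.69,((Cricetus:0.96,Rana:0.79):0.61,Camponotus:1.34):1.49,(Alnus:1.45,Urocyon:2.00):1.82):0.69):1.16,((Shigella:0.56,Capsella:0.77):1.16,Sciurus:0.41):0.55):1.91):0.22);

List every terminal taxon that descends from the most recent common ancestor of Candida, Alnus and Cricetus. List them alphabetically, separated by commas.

Tracing Candida: it sits inside ((Glossina,Tremarctos),Arabidopsis,Candida).
Tracing Alnus: it sits inside (Alnus,Urocyon).
Tracing Cricetus: it sits inside (Cricetus,Rana).
The smallest clade enclosing all 3 is ((((Glossina,Tremarctos),Arabidopsis,Candida),Quercus),((Klebsiella,Bacillus,Meleagris),((Cricetus,Rana),Camponotus),(Alnus,Urocyon))); the answer is its 13 terminal taxa in alphabetical order.

Alnus, Arabidopsis, Bacillus, Camponotus, Candida, Cricetus, Glossina, Klebsiella, Meleagris, Quercus, Rana, Tremarctos, Urocyon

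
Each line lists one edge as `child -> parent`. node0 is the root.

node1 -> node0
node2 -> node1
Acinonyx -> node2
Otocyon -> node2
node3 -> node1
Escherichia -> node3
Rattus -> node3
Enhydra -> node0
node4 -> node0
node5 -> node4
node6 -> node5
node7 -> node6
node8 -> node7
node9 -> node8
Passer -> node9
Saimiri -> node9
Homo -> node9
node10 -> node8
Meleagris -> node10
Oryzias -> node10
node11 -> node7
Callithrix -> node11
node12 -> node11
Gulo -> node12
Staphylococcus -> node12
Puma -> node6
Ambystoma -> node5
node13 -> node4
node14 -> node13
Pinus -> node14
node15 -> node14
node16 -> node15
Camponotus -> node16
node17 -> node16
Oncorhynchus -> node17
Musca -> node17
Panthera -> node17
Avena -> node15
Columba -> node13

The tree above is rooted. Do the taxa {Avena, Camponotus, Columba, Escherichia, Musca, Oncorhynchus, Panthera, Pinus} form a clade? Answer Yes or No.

No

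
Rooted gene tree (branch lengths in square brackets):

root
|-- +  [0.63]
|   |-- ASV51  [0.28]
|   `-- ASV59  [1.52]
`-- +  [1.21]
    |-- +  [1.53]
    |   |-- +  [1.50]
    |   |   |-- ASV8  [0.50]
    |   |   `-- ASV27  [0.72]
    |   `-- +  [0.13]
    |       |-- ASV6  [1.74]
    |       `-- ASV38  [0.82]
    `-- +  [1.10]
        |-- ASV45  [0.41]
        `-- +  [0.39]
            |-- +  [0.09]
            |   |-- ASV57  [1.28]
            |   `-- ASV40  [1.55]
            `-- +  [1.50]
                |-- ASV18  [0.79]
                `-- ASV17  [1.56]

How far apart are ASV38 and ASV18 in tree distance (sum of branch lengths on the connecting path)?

6.26

The path runs ASV38 → … → MRCA → … → ASV18; the MRCA is the node subtending (((ASV8,ASV27),(ASV6,ASV38)),(ASV45,((ASV57,ASV40),(ASV18,ASV17)))).
Branch lengths along that path: 0.82 + 0.13 + 1.53 + 1.10 + 0.39 + 1.50 + 0.79 = 6.26.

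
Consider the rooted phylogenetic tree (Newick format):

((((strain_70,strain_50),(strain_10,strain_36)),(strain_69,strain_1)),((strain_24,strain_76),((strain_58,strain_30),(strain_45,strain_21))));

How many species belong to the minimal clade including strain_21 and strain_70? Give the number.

12

The MRCA of strain_21 and strain_70 is the root, so the clade is the entire tree.
That clade contains 12 terminal taxa: strain_1, strain_10, strain_21, strain_24, strain_30, strain_36, strain_45, strain_50, strain_58, strain_69, strain_70, strain_76.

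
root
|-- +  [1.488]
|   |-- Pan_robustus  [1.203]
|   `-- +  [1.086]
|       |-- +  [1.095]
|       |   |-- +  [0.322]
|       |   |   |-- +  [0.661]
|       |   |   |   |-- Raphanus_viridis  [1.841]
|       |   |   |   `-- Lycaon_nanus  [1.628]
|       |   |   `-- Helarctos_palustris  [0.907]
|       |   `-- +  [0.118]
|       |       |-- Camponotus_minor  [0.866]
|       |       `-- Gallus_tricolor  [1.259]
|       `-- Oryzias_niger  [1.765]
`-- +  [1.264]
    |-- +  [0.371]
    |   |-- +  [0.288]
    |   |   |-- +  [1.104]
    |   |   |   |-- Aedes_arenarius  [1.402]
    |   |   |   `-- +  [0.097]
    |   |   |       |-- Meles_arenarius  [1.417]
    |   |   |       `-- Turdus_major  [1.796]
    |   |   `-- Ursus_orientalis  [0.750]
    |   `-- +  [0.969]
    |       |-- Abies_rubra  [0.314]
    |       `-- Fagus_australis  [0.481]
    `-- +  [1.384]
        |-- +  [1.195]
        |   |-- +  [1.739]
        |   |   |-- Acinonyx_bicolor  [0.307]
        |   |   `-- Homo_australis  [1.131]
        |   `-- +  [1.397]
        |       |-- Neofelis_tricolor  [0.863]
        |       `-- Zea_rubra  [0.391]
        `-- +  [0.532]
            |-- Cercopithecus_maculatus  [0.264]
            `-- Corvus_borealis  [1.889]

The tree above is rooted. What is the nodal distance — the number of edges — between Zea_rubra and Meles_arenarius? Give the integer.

9

The MRCA of Zea_rubra and Meles_arenarius is the node subtending ((((Aedes_arenarius,(Meles_arenarius,Turdus_major)),Ursus_orientalis),(Abies_rubra,Fagus_australis)),(((Acinonyx_bicolor,Homo_australis),(Neofelis_tricolor,Zea_rubra)),(Cercopithecus_maculatus,Corvus_borealis))).
From Zea_rubra up to that node: 4 branches. From Meles_arenarius up to the same node: 5 branches. Total: 4 + 5 = 9.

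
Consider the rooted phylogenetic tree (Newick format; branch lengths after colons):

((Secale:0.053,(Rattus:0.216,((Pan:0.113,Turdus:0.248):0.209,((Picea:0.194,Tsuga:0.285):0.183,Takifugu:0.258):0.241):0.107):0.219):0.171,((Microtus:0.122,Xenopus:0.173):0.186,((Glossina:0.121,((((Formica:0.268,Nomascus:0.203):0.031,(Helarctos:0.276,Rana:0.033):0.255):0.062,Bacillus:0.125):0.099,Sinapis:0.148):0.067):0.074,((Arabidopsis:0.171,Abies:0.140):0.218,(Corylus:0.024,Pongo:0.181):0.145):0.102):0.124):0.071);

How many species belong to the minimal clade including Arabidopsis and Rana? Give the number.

The MRCA of Arabidopsis and Rana is the node subtending ((Glossina,((((Formica,Nomascus),(Helarctos,Rana)),Bacillus),Sinapis)),((Arabidopsis,Abies),(Corylus,Pongo))).
That clade contains 11 terminal taxa: Abies, Arabidopsis, Bacillus, Corylus, Formica, Glossina, Helarctos, Nomascus, Pongo, Rana, Sinapis.

11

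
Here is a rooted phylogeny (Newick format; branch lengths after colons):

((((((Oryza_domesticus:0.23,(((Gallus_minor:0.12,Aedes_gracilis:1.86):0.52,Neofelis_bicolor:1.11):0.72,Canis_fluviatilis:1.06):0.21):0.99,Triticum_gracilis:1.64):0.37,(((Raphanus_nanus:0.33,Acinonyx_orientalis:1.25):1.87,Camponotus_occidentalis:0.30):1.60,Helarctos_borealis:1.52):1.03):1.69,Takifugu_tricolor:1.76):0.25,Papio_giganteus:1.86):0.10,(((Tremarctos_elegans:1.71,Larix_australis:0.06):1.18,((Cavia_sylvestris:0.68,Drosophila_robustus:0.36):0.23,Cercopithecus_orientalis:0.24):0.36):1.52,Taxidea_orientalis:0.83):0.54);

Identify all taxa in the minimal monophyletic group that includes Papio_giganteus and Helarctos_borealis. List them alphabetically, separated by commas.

Tracing Papio_giganteus: it sits inside (((((Oryza_domesticus,(((Gallus_minor,Aedes_gracilis),Neofelis_bicolor),Canis_fluviatilis)),Triticum_gracilis),(((Raphanus_nanus,Acinonyx_orientalis),Camponotus_occidentalis),Helarctos_borealis)),Takifugu_tricolor),Papio_giganteus).
Tracing Helarctos_borealis: it sits inside (((Raphanus_nanus,Acinonyx_orientalis),Camponotus_occidentalis),Helarctos_borealis).
The smallest clade enclosing both is (((((Oryza_domesticus,(((Gallus_minor,Aedes_gracilis),Neofelis_bicolor),Canis_fluviatilis)),Triticum_gracilis),(((Raphanus_nanus,Acinonyx_orientalis),Camponotus_occidentalis),Helarctos_borealis)),Takifugu_tricolor),Papio_giganteus); the answer is its 12 terminal taxa in alphabetical order.

Acinonyx_orientalis, Aedes_gracilis, Camponotus_occidentalis, Canis_fluviatilis, Gallus_minor, Helarctos_borealis, Neofelis_bicolor, Oryza_domesticus, Papio_giganteus, Raphanus_nanus, Takifugu_tricolor, Triticum_gracilis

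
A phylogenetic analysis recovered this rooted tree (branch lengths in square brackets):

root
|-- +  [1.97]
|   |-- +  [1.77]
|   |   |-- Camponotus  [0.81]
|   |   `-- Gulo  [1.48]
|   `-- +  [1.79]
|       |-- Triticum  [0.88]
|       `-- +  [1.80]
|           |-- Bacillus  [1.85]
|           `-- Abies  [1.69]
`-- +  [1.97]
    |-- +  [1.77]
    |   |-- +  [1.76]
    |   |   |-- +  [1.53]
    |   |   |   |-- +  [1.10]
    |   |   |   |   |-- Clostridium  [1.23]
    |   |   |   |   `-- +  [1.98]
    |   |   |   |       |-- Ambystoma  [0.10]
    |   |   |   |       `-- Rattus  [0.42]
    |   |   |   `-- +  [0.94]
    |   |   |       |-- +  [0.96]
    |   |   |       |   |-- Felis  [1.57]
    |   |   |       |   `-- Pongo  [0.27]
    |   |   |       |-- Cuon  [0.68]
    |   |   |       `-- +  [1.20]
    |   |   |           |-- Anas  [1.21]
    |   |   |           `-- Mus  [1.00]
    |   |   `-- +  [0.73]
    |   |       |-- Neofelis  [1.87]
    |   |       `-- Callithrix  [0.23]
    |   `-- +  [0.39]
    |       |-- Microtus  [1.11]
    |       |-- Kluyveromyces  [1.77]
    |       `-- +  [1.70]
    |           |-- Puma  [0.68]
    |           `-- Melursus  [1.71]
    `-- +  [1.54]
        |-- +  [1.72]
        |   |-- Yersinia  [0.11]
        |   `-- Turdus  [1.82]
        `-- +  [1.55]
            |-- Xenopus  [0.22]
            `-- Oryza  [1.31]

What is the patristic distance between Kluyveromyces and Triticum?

The path runs Kluyveromyces → … → MRCA → … → Triticum; the MRCA is the root of the tree.
Branch lengths along that path: 1.77 + 0.39 + 1.77 + 1.97 + 1.97 + 1.79 + 0.88 = 10.54.

10.54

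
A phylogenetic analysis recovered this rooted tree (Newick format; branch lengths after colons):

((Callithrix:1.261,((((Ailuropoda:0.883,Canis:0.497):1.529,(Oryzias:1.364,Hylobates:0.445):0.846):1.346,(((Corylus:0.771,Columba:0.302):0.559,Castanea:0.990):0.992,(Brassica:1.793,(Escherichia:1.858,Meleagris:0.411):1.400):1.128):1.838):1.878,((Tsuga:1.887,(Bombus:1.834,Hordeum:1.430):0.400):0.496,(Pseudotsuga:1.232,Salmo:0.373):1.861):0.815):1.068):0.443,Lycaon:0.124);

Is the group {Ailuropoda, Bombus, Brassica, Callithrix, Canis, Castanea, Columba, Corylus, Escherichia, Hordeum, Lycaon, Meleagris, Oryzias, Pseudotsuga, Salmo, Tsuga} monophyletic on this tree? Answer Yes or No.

The MRCA of the listed taxa is the root, so the smallest clade containing them is the whole tree.
That clade also contains Hylobates, which is not in the proposed group, so the group is not monophyletic.

No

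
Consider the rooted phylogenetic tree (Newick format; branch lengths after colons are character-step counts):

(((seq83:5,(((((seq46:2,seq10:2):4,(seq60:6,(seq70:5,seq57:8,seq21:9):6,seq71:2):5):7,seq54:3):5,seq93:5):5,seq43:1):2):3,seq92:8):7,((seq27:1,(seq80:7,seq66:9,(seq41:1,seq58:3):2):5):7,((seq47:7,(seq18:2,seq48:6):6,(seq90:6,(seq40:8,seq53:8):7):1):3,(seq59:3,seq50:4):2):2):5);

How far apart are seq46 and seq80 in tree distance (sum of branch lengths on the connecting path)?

The path runs seq46 → … → MRCA → … → seq80; the MRCA is the root of the tree.
Branch lengths along that path: 2 + 4 + 7 + 5 + 5 + 2 + 3 + 7 + 5 + 7 + 5 + 7 = 59.

59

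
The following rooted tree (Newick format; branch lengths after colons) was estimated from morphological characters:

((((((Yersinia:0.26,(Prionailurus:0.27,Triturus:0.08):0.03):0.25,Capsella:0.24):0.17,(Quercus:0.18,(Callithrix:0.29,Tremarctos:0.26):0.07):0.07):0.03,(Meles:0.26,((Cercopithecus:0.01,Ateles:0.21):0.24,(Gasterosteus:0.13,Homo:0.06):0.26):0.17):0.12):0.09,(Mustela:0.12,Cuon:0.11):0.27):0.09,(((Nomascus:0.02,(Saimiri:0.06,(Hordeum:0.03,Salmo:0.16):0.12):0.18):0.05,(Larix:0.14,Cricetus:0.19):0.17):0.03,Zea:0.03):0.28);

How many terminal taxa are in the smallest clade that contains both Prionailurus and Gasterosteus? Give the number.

12

The MRCA of Prionailurus and Gasterosteus is the node subtending ((((Yersinia,(Prionailurus,Triturus)),Capsella),(Quercus,(Callithrix,Tremarctos))),(Meles,((Cercopithecus,Ateles),(Gasterosteus,Homo)))).
That clade contains 12 terminal taxa: Ateles, Callithrix, Capsella, Cercopithecus, Gasterosteus, Homo, Meles, Prionailurus, Quercus, Tremarctos, Triturus, Yersinia.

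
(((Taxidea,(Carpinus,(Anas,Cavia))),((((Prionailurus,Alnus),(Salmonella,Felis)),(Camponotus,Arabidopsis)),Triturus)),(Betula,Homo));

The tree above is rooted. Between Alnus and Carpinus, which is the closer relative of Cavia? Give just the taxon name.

Carpinus

The MRCA of Cavia and Carpinus subtends (Carpinus,(Anas,Cavia)) (3 taxa).
The MRCA of Cavia and Alnus subtends ((Taxidea,(Carpinus,(Anas,Cavia))),((((Prionailurus,Alnus),(Salmonella,Felis)),(Camponotus,Arabidopsis)),Triturus)) (11 taxa).
The first is nested inside the second, so Cavia shares a more recent common ancestor with Carpinus.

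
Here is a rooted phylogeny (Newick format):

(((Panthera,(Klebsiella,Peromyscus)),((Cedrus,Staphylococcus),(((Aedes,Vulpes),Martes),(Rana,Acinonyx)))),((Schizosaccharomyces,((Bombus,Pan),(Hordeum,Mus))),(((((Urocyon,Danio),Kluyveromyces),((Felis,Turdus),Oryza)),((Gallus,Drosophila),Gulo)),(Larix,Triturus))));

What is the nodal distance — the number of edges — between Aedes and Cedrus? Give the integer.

6

The MRCA of Aedes and Cedrus is the node subtending ((Cedrus,Staphylococcus),(((Aedes,Vulpes),Martes),(Rana,Acinonyx))).
From Aedes up to that node: 4 branches. From Cedrus up to the same node: 2 branches. Total: 4 + 2 = 6.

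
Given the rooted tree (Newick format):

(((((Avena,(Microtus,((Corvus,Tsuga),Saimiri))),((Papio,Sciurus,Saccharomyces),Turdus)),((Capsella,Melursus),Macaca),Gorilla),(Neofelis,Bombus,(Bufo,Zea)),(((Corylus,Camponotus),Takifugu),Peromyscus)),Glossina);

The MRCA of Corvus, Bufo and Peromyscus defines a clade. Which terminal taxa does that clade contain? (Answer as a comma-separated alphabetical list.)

Tracing Corvus: it sits inside (Corvus,Tsuga).
Tracing Bufo: it sits inside (Bufo,Zea).
Tracing Peromyscus: it sits inside (((Corylus,Camponotus),Takifugu),Peromyscus).
The smallest clade enclosing all 3 is ((((Avena,(Microtus,((Corvus,Tsuga),Saimiri))),((Papio,Sciurus,Saccharomyces),Turdus)),((Capsella,Melursus),Macaca),Gorilla),(Neofelis,Bombus,(Bufo,Zea)),(((Corylus,Camponotus),Takifugu),Peromyscus)); the answer is its 21 terminal taxa in alphabetical order.

Avena, Bombus, Bufo, Camponotus, Capsella, Corvus, Corylus, Gorilla, Macaca, Melursus, Microtus, Neofelis, Papio, Peromyscus, Saccharomyces, Saimiri, Sciurus, Takifugu, Tsuga, Turdus, Zea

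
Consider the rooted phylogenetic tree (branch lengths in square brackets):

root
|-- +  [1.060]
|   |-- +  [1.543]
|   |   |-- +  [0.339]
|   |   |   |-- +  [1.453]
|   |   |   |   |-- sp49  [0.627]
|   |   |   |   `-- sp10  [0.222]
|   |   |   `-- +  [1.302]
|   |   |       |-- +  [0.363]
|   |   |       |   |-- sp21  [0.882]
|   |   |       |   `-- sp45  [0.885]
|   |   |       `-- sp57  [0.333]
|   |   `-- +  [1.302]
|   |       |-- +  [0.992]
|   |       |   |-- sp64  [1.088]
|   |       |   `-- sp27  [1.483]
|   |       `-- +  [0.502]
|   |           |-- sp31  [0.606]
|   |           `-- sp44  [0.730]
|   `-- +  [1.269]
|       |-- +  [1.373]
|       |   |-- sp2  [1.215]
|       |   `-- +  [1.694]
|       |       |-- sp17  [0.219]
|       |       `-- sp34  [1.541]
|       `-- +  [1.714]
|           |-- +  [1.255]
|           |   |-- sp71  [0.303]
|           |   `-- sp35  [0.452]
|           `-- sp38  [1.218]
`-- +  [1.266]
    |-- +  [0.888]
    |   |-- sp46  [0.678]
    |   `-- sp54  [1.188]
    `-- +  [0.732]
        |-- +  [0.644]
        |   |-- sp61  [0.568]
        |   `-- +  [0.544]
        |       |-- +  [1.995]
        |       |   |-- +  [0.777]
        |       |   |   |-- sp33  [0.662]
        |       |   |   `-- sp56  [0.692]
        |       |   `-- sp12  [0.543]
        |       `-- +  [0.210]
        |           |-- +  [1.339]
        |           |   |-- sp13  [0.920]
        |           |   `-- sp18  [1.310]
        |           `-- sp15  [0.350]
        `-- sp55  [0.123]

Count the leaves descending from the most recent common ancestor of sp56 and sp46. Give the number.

The MRCA of sp56 and sp46 is the node subtending ((sp46,sp54),((sp61,(((sp33,sp56),sp12),((sp13,sp18),sp15))),sp55)).
That clade contains 10 terminal taxa: sp12, sp13, sp15, sp18, sp33, sp46, sp54, sp55, sp56, sp61.

10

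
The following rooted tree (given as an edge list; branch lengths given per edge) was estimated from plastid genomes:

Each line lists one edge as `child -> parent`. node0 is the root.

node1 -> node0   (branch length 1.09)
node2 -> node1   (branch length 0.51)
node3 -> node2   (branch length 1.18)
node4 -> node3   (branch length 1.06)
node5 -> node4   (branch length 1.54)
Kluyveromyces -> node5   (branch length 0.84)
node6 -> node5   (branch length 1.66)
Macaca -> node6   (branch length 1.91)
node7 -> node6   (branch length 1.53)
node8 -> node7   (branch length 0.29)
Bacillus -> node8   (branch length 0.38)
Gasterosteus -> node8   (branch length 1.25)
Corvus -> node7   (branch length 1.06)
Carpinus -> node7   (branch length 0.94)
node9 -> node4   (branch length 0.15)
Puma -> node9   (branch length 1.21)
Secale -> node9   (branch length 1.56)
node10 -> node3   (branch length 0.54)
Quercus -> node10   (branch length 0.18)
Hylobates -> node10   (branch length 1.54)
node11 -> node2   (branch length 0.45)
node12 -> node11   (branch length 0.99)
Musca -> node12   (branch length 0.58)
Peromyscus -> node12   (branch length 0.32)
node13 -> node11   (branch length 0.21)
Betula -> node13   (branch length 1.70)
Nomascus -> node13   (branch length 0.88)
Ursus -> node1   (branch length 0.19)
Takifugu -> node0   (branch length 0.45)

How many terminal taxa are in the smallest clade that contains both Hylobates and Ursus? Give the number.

15

The MRCA of Hylobates and Ursus is the node subtending (((((Kluyveromyces,(Macaca,((Bacillus,Gasterosteus),Corvus,Carpinus))),(Puma,Secale)),(Quercus,Hylobates)),((Musca,Peromyscus),(Betula,Nomascus))),Ursus).
That clade contains 15 terminal taxa: Bacillus, Betula, Carpinus, Corvus, Gasterosteus, Hylobates, Kluyveromyces, Macaca, Musca, Nomascus, Peromyscus, Puma, Quercus, Secale, Ursus.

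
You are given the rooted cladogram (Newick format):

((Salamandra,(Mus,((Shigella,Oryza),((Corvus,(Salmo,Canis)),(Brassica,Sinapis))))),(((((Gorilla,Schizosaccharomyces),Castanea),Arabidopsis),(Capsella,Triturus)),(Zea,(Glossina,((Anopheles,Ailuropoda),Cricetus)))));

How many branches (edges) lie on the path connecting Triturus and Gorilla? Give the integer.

6

The MRCA of Triturus and Gorilla is the node subtending ((((Gorilla,Schizosaccharomyces),Castanea),Arabidopsis),(Capsella,Triturus)).
From Triturus up to that node: 2 branches. From Gorilla up to the same node: 4 branches. Total: 2 + 4 = 6.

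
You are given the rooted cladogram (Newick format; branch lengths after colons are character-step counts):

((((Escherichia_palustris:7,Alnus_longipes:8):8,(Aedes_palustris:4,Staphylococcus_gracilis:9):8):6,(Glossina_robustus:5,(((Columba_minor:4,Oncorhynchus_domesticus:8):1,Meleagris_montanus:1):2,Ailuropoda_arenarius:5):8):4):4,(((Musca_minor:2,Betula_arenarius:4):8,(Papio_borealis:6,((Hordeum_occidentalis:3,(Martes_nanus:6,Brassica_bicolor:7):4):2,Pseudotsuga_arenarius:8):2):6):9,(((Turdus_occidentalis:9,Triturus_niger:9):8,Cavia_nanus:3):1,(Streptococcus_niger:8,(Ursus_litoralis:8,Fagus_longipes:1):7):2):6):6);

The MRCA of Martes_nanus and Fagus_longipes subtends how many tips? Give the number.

13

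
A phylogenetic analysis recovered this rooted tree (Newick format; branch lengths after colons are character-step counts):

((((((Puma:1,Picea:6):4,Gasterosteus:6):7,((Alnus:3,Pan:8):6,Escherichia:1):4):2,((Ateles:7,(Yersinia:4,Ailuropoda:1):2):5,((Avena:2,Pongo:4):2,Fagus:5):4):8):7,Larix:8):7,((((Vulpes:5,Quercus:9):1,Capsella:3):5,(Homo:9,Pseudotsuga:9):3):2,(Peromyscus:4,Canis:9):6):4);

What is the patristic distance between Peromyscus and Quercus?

The path runs Peromyscus → … → MRCA → … → Quercus; the MRCA is the node subtending ((((Vulpes,Quercus),Capsella),(Homo,Pseudotsuga)),(Peromyscus,Canis)).
Branch lengths along that path: 4 + 6 + 2 + 5 + 1 + 9 = 27.

27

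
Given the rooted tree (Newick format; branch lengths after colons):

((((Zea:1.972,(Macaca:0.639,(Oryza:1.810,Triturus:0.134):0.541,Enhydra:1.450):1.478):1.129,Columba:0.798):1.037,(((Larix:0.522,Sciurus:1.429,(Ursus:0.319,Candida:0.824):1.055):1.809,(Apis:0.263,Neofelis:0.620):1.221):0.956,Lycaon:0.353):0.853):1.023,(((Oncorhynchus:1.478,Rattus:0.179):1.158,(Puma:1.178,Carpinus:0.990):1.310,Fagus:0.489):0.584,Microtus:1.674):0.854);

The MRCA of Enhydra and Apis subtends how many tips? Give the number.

13

The MRCA of Enhydra and Apis is the node subtending (((Zea,(Macaca,(Oryza,Triturus),Enhydra)),Columba),(((Larix,Sciurus,(Ursus,Candida)),(Apis,Neofelis)),Lycaon)).
That clade contains 13 terminal taxa: Apis, Candida, Columba, Enhydra, Larix, Lycaon, Macaca, Neofelis, Oryza, Sciurus, Triturus, Ursus, Zea.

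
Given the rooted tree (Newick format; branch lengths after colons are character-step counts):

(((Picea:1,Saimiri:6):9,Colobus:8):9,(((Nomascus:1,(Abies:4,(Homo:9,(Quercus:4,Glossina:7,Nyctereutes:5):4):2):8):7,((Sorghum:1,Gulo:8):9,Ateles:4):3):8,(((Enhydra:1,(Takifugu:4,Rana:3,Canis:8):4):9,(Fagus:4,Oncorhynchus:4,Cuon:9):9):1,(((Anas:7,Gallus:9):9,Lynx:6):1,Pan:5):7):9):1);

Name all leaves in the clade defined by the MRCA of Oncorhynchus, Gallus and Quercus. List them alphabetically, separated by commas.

Tracing Oncorhynchus: it sits inside (Fagus,Oncorhynchus,Cuon).
Tracing Gallus: it sits inside (Anas,Gallus).
Tracing Quercus: it sits inside (Quercus,Glossina,Nyctereutes).
The smallest clade enclosing all 3 is (((Nomascus,(Abies,(Homo,(Quercus,Glossina,Nyctereutes)))),((Sorghum,Gulo),Ateles)),(((Enhydra,(Takifugu,Rana,Canis)),(Fagus,Oncorhynchus,Cuon)),(((Anas,Gallus),Lynx),Pan))); the answer is its 20 terminal taxa in alphabetical order.

Abies, Anas, Ateles, Canis, Cuon, Enhydra, Fagus, Gallus, Glossina, Gulo, Homo, Lynx, Nomascus, Nyctereutes, Oncorhynchus, Pan, Quercus, Rana, Sorghum, Takifugu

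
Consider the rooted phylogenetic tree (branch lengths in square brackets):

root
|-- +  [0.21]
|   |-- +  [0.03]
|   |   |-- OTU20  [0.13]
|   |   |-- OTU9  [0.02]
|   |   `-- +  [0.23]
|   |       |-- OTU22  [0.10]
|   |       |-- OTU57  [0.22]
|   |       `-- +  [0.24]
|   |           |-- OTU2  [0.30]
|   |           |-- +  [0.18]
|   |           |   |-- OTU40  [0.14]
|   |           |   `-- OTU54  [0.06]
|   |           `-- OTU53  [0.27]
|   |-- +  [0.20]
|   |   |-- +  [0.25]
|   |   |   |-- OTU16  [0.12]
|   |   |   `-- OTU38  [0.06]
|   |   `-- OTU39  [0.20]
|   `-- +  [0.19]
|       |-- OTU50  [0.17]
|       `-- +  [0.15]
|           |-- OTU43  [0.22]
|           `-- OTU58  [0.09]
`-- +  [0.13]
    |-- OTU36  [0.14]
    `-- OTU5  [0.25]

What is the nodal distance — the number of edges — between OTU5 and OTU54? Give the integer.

8

The MRCA of OTU5 and OTU54 is the root of the tree.
From OTU5 up to that node: 2 branches. From OTU54 up to the same node: 6 branches. Total: 2 + 6 = 8.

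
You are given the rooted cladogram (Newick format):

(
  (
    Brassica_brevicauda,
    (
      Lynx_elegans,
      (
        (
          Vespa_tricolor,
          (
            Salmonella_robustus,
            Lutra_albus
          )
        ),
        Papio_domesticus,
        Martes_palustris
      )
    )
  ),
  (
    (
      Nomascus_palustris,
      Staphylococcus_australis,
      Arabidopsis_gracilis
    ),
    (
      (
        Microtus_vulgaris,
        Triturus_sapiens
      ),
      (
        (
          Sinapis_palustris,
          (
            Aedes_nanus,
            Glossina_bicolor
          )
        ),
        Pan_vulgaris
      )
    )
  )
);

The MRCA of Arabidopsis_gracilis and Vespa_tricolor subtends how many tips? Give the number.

16

The MRCA of Arabidopsis_gracilis and Vespa_tricolor is the root, so the clade is the entire tree.
That clade contains 16 terminal taxa: Aedes_nanus, Arabidopsis_gracilis, Brassica_brevicauda, Glossina_bicolor, Lutra_albus, Lynx_elegans, Martes_palustris, Microtus_vulgaris, Nomascus_palustris, Pan_vulgaris, Papio_domesticus, Salmonella_robustus, Sinapis_palustris, Staphylococcus_australis, Triturus_sapiens, Vespa_tricolor.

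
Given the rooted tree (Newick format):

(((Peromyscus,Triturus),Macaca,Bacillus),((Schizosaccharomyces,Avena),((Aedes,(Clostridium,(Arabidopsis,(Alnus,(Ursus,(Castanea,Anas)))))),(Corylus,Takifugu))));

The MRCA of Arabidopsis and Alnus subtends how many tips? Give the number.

The MRCA of Arabidopsis and Alnus is the node subtending (Arabidopsis,(Alnus,(Ursus,(Castanea,Anas)))).
That clade contains 5 terminal taxa: Alnus, Anas, Arabidopsis, Castanea, Ursus.

5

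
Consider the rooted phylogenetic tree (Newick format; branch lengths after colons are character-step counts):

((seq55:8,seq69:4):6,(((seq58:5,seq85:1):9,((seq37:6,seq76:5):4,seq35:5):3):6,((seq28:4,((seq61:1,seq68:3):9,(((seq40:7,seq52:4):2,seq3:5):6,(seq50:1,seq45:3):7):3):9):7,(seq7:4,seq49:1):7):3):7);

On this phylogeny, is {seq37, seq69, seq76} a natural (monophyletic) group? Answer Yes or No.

No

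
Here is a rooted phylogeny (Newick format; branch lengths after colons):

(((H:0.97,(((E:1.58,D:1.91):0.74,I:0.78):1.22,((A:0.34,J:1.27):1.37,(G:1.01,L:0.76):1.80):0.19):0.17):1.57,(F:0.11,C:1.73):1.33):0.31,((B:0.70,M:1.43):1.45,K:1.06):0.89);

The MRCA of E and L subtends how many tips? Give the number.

The MRCA of E and L is the node subtending (((E,D),I),((A,J),(G,L))).
That clade contains 7 terminal taxa: A, D, E, G, I, J, L.

7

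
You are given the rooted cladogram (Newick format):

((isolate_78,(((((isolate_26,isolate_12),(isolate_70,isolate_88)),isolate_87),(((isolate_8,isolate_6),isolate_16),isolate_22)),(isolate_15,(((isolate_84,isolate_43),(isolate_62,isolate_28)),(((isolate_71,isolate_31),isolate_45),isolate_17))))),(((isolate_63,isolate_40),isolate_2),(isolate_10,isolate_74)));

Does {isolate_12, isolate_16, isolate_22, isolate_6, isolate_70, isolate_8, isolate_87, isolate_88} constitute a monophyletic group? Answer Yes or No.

No

The MRCA of the listed taxa subtends ((((isolate_26,isolate_12),(isolate_70,isolate_88)),isolate_87),(((isolate_8,isolate_6),isolate_16),isolate_22)).
That clade also contains isolate_26, which is not in the proposed group, so the group is not monophyletic.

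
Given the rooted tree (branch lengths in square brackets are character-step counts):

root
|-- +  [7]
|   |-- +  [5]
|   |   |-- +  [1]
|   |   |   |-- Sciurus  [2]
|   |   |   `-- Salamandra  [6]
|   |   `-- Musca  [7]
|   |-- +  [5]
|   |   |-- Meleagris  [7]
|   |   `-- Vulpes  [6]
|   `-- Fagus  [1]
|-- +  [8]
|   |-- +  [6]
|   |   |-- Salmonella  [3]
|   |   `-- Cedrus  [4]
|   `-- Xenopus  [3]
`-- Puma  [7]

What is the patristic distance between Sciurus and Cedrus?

33

The path runs Sciurus → … → MRCA → … → Cedrus; the MRCA is the root of the tree.
Branch lengths along that path: 2 + 1 + 5 + 7 + 8 + 6 + 4 = 33.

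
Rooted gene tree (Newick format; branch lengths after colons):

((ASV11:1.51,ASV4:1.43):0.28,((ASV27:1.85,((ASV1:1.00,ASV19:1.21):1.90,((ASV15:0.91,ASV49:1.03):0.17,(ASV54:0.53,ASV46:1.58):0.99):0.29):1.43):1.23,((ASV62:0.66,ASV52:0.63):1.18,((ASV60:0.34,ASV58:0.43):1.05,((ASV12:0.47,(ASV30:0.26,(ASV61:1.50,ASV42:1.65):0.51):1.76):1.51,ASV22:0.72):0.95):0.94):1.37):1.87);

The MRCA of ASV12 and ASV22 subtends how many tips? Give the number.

The MRCA of ASV12 and ASV22 is the node subtending ((ASV12,(ASV30,(ASV61,ASV42))),ASV22).
That clade contains 5 terminal taxa: ASV12, ASV22, ASV30, ASV42, ASV61.

5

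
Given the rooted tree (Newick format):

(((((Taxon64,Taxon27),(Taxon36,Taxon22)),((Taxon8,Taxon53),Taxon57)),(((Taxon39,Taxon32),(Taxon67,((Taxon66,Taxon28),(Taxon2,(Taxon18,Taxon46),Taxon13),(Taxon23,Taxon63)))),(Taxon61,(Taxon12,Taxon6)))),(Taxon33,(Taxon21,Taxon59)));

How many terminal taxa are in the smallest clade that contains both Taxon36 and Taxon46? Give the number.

The MRCA of Taxon36 and Taxon46 is the node subtending ((((Taxon64,Taxon27),(Taxon36,Taxon22)),((Taxon8,Taxon53),Taxon57)),(((Taxon39,Taxon32),(Taxon67,((Taxon66,Taxon28),(Taxon2,(Taxon18,Taxon46),Taxon13),(Taxon23,Taxon63)))),(Taxon61,(Taxon12,Taxon6)))).
That clade contains 21 terminal taxa: Taxon12, Taxon13, Taxon18, Taxon2, Taxon22, Taxon23, Taxon27, Taxon28, Taxon32, Taxon36, Taxon39, Taxon46, Taxon53, Taxon57, Taxon6, Taxon61, Taxon63, Taxon64, Taxon66, Taxon67, Taxon8.

21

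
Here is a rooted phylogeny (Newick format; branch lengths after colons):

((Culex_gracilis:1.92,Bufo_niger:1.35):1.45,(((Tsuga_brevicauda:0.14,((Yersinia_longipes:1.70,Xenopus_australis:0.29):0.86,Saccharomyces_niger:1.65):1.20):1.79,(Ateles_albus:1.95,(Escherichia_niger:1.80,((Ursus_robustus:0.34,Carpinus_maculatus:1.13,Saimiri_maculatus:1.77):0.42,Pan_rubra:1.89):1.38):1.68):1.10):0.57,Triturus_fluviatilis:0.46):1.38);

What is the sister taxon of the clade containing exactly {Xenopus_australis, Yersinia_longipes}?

Saccharomyces_niger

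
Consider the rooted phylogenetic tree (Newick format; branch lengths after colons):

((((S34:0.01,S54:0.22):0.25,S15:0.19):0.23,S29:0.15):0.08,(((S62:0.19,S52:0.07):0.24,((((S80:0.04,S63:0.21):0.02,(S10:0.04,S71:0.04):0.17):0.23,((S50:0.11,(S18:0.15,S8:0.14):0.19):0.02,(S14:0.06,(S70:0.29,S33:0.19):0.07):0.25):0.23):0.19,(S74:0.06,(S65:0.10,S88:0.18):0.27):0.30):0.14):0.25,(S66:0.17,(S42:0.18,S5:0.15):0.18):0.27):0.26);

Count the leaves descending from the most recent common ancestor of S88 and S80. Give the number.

13

The MRCA of S88 and S80 is the node subtending ((((S80,S63),(S10,S71)),((S50,(S18,S8)),(S14,(S70,S33)))),(S74,(S65,S88))).
That clade contains 13 terminal taxa: S10, S14, S18, S33, S50, S63, S65, S70, S71, S74, S8, S80, S88.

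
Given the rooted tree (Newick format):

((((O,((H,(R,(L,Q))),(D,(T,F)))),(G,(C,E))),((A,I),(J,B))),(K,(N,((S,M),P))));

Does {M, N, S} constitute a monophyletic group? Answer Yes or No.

No

The MRCA of the listed taxa subtends (N,((S,M),P)).
That clade also contains P, which is not in the proposed group, so the group is not monophyletic.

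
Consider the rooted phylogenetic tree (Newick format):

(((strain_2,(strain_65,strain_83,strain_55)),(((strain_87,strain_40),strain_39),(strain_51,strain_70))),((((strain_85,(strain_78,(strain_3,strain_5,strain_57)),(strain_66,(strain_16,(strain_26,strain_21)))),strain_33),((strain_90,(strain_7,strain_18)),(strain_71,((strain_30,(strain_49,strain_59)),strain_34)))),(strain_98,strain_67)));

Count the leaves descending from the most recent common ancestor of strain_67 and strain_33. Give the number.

20

The MRCA of strain_67 and strain_33 is the node subtending ((((strain_85,(strain_78,(strain_3,strain_5,strain_57)),(strain_66,(strain_16,(strain_26,strain_21)))),strain_33),((strain_90,(strain_7,strain_18)),(strain_71,((strain_30,(strain_49,strain_59)),strain_34)))),(strain_98,strain_67)).
That clade contains 20 terminal taxa: strain_16, strain_18, strain_21, strain_26, strain_3, strain_30, strain_33, strain_34, strain_49, strain_5, strain_57, strain_59, strain_66, strain_67, strain_7, strain_71, strain_78, strain_85, strain_90, strain_98.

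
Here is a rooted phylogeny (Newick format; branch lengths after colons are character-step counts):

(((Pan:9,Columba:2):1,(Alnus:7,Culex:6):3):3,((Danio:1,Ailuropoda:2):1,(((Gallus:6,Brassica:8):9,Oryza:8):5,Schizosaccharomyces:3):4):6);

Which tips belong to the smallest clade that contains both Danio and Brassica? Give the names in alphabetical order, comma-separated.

Tracing Danio: it sits inside (Danio,Ailuropoda).
Tracing Brassica: it sits inside (Gallus,Brassica).
The smallest clade enclosing both is ((Danio,Ailuropoda),(((Gallus,Brassica),Oryza),Schizosaccharomyces)); the answer is its 6 terminal taxa in alphabetical order.

Ailuropoda, Brassica, Danio, Gallus, Oryza, Schizosaccharomyces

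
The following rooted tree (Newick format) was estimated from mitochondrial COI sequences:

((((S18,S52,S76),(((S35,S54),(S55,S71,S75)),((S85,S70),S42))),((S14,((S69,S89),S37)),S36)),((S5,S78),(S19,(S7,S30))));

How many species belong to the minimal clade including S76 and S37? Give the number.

16

The MRCA of S76 and S37 is the node subtending (((S18,S52,S76),(((S35,S54),(S55,S71,S75)),((S85,S70),S42))),((S14,((S69,S89),S37)),S36)).
That clade contains 16 terminal taxa: S14, S18, S35, S36, S37, S42, S52, S54, S55, S69, S70, S71, S75, S76, S85, S89.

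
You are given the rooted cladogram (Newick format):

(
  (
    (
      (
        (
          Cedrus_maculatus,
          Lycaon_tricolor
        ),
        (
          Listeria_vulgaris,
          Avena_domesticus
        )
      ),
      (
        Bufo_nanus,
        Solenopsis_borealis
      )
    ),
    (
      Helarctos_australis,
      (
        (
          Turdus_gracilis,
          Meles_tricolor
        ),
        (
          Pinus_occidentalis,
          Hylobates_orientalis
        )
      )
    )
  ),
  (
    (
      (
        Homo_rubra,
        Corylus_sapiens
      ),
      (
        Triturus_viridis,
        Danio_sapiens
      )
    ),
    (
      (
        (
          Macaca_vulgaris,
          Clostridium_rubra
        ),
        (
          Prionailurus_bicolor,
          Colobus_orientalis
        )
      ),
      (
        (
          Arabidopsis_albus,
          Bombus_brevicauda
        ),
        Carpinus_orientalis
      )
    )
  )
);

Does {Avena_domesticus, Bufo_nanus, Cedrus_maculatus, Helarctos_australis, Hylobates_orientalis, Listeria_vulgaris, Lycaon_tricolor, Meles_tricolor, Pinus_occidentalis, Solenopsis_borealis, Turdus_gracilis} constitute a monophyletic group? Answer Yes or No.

Yes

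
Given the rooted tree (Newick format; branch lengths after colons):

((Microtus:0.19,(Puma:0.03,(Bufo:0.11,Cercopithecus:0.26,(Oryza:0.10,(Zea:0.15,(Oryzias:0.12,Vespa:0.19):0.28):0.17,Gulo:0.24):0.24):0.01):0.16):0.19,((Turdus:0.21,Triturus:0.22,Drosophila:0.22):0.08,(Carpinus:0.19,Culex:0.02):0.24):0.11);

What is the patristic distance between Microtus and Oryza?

0.70

The path runs Microtus → … → MRCA → … → Oryza; the MRCA is the node subtending (Microtus,(Puma,(Bufo,Cercopithecus,(Oryza,(Zea,(Oryzias,Vespa)),Gulo)))).
Branch lengths along that path: 0.19 + 0.16 + 0.01 + 0.24 + 0.10 = 0.70.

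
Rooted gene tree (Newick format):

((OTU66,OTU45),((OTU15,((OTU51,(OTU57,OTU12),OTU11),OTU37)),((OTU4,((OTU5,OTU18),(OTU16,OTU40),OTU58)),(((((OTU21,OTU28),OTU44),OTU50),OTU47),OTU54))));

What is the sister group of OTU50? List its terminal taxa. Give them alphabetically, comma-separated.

OTU21, OTU28, OTU44

OTU50 attaches to the tree at the node subtending (((OTU21,OTU28),OTU44),OTU50).
The other lineage descending from that same node — the sister group — is ((OTU21,OTU28),OTU44); its 3 tips in alphabetical order are the answer.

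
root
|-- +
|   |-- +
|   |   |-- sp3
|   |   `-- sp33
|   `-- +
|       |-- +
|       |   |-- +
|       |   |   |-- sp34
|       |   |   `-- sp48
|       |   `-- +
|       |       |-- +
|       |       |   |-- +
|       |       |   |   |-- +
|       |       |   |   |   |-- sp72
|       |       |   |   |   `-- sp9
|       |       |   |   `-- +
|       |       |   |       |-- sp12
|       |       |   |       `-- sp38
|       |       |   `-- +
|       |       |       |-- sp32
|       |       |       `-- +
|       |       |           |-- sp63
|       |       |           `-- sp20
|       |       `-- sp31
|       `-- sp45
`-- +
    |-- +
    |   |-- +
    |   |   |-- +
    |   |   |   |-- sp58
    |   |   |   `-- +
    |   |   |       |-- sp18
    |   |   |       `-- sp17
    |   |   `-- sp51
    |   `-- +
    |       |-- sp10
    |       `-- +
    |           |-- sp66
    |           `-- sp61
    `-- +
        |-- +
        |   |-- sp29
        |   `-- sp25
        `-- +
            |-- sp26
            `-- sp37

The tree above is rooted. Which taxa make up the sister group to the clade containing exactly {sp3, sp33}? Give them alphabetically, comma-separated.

The clade containing exactly {sp3, sp33} attaches to the tree at the node subtending ((sp3,sp33),(((sp34,sp48),((((sp72,sp9),(sp12,sp38)),(sp32,(sp63,sp20))),sp31)),sp45)).
The other lineage descending from that same node — the sister group — is (((sp34,sp48),((((sp72,sp9),(sp12,sp38)),(sp32,(sp63,sp20))),sp31)),sp45); its 11 tips in alphabetical order are the answer.

sp12, sp20, sp31, sp32, sp34, sp38, sp45, sp48, sp63, sp72, sp9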